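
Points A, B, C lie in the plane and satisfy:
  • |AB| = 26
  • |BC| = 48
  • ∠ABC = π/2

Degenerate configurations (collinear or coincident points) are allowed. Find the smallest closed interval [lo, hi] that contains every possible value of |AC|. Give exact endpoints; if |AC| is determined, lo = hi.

|AB| ∈ {26}
|BC| ∈ {48}
|AC| ∈ {2·√(745)}

|AC| = 2·√(745)  (≈ 54.5894)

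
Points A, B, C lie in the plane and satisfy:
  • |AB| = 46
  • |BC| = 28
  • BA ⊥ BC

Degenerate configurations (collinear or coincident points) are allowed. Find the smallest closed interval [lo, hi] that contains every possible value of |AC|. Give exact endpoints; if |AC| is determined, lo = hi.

|AC| = 10·√(29)  (≈ 53.8516)

|AB| ∈ {46}
|BC| ∈ {28}
|AC| ∈ {10·√(29)}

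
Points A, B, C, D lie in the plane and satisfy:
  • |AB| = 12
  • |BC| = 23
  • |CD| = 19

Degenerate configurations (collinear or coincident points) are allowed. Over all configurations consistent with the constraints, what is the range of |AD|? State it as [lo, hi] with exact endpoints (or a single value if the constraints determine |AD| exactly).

|AB| ∈ {12}
|BC| ∈ {23}
|CD| ∈ {19}
|AC| ∈ [11, 35]
|BD| ∈ [4, 42]
|AD| ∈ [0, 54]

|AD| ∈ [0, 54]  (≈ [0.0000, 54.0000])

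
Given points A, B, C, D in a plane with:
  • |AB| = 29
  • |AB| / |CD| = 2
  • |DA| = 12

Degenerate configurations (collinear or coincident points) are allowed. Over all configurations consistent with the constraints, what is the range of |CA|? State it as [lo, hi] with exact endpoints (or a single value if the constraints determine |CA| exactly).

|CA| ∈ [5/2, 53/2]  (≈ [2.5000, 26.5000])

|AB| ∈ {29}
|AD| ∈ {12}
|CD| ∈ {29/2}
|BD| ∈ [17, 41]
|AC| ∈ [5/2, 53/2]
|BC| ∈ [5/2, 111/2]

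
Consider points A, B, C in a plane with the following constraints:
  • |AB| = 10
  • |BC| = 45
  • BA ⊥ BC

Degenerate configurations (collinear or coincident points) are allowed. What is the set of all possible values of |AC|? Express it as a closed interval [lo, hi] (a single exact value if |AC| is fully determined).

|AB| ∈ {10}
|BC| ∈ {45}
|AC| ∈ {5·√(85)}

|AC| = 5·√(85)  (≈ 46.0977)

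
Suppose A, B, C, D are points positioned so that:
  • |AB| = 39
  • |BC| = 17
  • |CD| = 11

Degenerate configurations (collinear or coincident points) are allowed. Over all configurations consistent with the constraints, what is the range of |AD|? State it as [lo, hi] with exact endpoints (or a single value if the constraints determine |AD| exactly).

|AD| ∈ [11, 67]  (≈ [11.0000, 67.0000])

|AB| ∈ {39}
|BC| ∈ {17}
|CD| ∈ {11}
|AC| ∈ [22, 56]
|BD| ∈ [6, 28]
|AD| ∈ [11, 67]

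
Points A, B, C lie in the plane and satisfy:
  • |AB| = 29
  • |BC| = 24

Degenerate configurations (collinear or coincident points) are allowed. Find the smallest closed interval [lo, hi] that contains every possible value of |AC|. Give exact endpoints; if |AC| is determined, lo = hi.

|AC| ∈ [5, 53]  (≈ [5.0000, 53.0000])

|AB| ∈ {29}
|BC| ∈ {24}
|AC| ∈ [5, 53]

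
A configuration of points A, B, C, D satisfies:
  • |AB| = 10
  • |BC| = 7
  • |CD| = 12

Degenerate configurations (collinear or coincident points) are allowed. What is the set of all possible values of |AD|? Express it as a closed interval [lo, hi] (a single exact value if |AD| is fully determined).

|AB| ∈ {10}
|BC| ∈ {7}
|CD| ∈ {12}
|AC| ∈ [3, 17]
|BD| ∈ [5, 19]
|AD| ∈ [0, 29]

|AD| ∈ [0, 29]  (≈ [0.0000, 29.0000])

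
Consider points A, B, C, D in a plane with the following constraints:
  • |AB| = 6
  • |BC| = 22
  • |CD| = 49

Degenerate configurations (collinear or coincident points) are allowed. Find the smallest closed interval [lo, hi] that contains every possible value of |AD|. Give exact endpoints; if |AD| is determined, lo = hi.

|AB| ∈ {6}
|BC| ∈ {22}
|CD| ∈ {49}
|AC| ∈ [16, 28]
|BD| ∈ [27, 71]
|AD| ∈ [21, 77]

|AD| ∈ [21, 77]  (≈ [21.0000, 77.0000])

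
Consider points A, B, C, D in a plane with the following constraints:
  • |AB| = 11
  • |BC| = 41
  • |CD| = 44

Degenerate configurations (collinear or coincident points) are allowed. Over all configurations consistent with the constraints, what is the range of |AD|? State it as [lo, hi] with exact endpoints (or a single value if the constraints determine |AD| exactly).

|AD| ∈ [0, 96]  (≈ [0.0000, 96.0000])

|AB| ∈ {11}
|BC| ∈ {41}
|CD| ∈ {44}
|AC| ∈ [30, 52]
|BD| ∈ [3, 85]
|AD| ∈ [0, 96]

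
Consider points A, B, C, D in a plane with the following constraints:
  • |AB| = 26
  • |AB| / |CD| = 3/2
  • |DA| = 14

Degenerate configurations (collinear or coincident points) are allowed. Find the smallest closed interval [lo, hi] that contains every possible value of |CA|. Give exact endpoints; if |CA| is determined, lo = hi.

|AB| ∈ {26}
|AD| ∈ {14}
|CD| ∈ {52/3}
|BD| ∈ [12, 40]
|AC| ∈ [10/3, 94/3]
|BC| ∈ [0, 172/3]

|CA| ∈ [10/3, 94/3]  (≈ [3.3333, 31.3333])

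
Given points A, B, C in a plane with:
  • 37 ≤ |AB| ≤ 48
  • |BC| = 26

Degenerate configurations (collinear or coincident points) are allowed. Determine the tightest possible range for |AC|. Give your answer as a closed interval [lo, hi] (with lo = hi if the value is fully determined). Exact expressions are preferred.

|AC| ∈ [11, 74]  (≈ [11.0000, 74.0000])

|AB| ∈ [37, 48]
|BC| ∈ {26}
|AC| ∈ [11, 74]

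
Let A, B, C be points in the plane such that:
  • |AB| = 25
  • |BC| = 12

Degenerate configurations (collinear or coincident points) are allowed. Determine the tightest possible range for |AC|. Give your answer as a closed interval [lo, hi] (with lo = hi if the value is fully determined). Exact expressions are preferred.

|AC| ∈ [13, 37]  (≈ [13.0000, 37.0000])

|AB| ∈ {25}
|BC| ∈ {12}
|AC| ∈ [13, 37]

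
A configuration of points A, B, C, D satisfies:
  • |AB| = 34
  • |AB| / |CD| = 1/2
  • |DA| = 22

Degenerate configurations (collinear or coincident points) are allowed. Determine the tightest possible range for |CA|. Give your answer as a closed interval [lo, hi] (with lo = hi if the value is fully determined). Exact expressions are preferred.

|CA| ∈ [46, 90]  (≈ [46.0000, 90.0000])

|AB| ∈ {34}
|AD| ∈ {22}
|CD| ∈ {68}
|BD| ∈ [12, 56]
|AC| ∈ [46, 90]
|BC| ∈ [12, 124]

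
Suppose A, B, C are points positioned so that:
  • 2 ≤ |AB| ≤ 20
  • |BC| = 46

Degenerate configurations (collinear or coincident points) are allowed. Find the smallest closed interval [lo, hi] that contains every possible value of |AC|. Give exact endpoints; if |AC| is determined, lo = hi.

|AB| ∈ [2, 20]
|BC| ∈ {46}
|AC| ∈ [26, 66]

|AC| ∈ [26, 66]  (≈ [26.0000, 66.0000])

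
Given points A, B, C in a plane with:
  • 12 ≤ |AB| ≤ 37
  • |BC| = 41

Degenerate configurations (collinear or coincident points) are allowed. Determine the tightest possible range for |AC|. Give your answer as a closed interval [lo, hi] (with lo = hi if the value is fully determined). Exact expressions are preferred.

|AC| ∈ [4, 78]  (≈ [4.0000, 78.0000])

|AB| ∈ [12, 37]
|BC| ∈ {41}
|AC| ∈ [4, 78]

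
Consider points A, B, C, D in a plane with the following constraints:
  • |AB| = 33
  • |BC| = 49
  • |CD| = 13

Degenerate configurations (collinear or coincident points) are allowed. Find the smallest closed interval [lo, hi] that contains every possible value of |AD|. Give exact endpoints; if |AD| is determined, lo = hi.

|AB| ∈ {33}
|BC| ∈ {49}
|CD| ∈ {13}
|AC| ∈ [16, 82]
|BD| ∈ [36, 62]
|AD| ∈ [3, 95]

|AD| ∈ [3, 95]  (≈ [3.0000, 95.0000])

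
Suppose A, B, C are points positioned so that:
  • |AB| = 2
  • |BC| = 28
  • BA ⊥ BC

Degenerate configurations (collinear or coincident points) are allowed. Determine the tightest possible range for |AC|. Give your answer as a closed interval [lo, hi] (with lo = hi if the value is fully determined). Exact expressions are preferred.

|AC| = 2·√(197)  (≈ 28.0713)

|AB| ∈ {2}
|BC| ∈ {28}
|AC| ∈ {2·√(197)}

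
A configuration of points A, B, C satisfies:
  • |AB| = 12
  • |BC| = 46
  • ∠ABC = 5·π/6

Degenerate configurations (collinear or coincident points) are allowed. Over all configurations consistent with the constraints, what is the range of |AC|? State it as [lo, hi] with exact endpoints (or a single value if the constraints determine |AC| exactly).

|AB| ∈ {12}
|BC| ∈ {46}
|AC| ∈ {2·√(138·√(3) + 565)}

|AC| = 2·√(138·√(3) + 565)  (≈ 56.7106)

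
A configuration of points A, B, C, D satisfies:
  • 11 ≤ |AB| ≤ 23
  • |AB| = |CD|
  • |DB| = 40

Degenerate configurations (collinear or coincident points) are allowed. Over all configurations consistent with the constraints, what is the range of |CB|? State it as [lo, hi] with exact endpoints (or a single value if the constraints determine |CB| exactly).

|AB| ∈ [11, 23]
|BD| ∈ {40}
|CD| ∈ [11, 23]
|AD| ∈ [17, 63]
|BC| ∈ [17, 63]
|AC| ∈ [0, 86]

|CB| ∈ [17, 63]  (≈ [17.0000, 63.0000])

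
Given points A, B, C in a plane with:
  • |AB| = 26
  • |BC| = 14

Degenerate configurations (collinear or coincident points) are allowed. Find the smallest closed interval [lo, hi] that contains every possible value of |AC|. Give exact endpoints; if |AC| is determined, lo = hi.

|AC| ∈ [12, 40]  (≈ [12.0000, 40.0000])

|AB| ∈ {26}
|BC| ∈ {14}
|AC| ∈ [12, 40]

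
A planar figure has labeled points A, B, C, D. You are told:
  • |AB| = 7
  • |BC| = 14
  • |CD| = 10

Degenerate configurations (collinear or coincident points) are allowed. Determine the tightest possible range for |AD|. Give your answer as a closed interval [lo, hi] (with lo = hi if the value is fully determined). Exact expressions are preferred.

|AD| ∈ [0, 31]  (≈ [0.0000, 31.0000])

|AB| ∈ {7}
|BC| ∈ {14}
|CD| ∈ {10}
|AC| ∈ [7, 21]
|BD| ∈ [4, 24]
|AD| ∈ [0, 31]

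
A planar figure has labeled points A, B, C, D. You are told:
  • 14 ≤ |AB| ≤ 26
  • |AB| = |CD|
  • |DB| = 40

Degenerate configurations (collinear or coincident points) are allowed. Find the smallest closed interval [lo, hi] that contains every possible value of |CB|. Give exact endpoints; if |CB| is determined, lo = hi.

|AB| ∈ [14, 26]
|BD| ∈ {40}
|CD| ∈ [14, 26]
|AD| ∈ [14, 66]
|BC| ∈ [14, 66]
|AC| ∈ [0, 92]

|CB| ∈ [14, 66]  (≈ [14.0000, 66.0000])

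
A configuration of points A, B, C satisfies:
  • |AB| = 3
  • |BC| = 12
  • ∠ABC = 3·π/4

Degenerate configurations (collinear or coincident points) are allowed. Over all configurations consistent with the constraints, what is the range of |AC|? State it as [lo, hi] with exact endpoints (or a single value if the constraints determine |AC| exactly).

|AC| = 3·√(4·√(2) + 17)  (≈ 14.2798)

|AB| ∈ {3}
|BC| ∈ {12}
|AC| ∈ {3·√(4·√(2) + 17)}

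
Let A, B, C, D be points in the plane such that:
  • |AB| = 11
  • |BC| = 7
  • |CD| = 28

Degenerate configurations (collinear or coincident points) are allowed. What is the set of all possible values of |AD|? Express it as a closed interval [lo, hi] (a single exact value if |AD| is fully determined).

|AD| ∈ [10, 46]  (≈ [10.0000, 46.0000])

|AB| ∈ {11}
|BC| ∈ {7}
|CD| ∈ {28}
|AC| ∈ [4, 18]
|BD| ∈ [21, 35]
|AD| ∈ [10, 46]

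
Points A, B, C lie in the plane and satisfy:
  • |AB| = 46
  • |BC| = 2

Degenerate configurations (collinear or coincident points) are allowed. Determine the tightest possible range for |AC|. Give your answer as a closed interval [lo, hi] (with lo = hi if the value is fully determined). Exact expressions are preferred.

|AC| ∈ [44, 48]  (≈ [44.0000, 48.0000])

|AB| ∈ {46}
|BC| ∈ {2}
|AC| ∈ [44, 48]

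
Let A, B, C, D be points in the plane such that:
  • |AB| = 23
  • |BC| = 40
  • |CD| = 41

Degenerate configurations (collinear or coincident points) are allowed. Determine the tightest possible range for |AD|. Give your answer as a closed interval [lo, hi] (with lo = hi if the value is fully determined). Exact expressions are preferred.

|AD| ∈ [0, 104]  (≈ [0.0000, 104.0000])

|AB| ∈ {23}
|BC| ∈ {40}
|CD| ∈ {41}
|AC| ∈ [17, 63]
|BD| ∈ [1, 81]
|AD| ∈ [0, 104]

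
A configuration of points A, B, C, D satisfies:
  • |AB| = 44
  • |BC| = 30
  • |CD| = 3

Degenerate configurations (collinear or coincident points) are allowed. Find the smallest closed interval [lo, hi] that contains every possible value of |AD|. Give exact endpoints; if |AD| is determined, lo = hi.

|AB| ∈ {44}
|BC| ∈ {30}
|CD| ∈ {3}
|AC| ∈ [14, 74]
|BD| ∈ [27, 33]
|AD| ∈ [11, 77]

|AD| ∈ [11, 77]  (≈ [11.0000, 77.0000])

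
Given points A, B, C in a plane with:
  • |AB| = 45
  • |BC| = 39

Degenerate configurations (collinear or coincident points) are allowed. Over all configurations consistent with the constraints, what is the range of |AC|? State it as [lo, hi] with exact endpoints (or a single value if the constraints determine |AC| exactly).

|AC| ∈ [6, 84]  (≈ [6.0000, 84.0000])

|AB| ∈ {45}
|BC| ∈ {39}
|AC| ∈ [6, 84]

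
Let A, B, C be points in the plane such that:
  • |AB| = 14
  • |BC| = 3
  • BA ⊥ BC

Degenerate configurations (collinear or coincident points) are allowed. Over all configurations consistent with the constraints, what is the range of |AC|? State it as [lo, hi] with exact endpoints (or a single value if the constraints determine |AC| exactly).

|AB| ∈ {14}
|BC| ∈ {3}
|AC| ∈ {√(205)}

|AC| = √(205)  (≈ 14.3178)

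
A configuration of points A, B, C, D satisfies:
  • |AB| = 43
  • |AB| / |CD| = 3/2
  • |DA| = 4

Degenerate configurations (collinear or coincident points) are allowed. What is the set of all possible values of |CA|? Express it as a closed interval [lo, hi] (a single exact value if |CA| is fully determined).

|AB| ∈ {43}
|AD| ∈ {4}
|CD| ∈ {86/3}
|BD| ∈ [39, 47]
|AC| ∈ [74/3, 98/3]
|BC| ∈ [31/3, 227/3]

|CA| ∈ [74/3, 98/3]  (≈ [24.6667, 32.6667])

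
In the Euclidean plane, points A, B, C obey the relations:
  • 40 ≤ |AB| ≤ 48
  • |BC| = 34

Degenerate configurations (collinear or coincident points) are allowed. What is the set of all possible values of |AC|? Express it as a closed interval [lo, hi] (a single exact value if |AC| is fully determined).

|AB| ∈ [40, 48]
|BC| ∈ {34}
|AC| ∈ [6, 82]

|AC| ∈ [6, 82]  (≈ [6.0000, 82.0000])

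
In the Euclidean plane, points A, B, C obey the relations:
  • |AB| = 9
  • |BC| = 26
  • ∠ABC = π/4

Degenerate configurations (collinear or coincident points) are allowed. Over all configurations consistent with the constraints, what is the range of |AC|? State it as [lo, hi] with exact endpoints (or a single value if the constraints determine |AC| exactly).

|AC| = √(757 - 234·√(2))  (≈ 20.6416)

|AB| ∈ {9}
|BC| ∈ {26}
|AC| ∈ {√(757 - 234·√(2))}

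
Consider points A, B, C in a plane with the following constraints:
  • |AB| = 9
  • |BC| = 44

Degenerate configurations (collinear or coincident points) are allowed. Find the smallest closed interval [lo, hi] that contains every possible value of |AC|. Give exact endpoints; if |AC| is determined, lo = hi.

|AB| ∈ {9}
|BC| ∈ {44}
|AC| ∈ [35, 53]

|AC| ∈ [35, 53]  (≈ [35.0000, 53.0000])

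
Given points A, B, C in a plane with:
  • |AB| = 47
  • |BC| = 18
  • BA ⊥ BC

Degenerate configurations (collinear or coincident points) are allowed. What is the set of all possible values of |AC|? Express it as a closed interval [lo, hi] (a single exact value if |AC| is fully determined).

|AC| = √(2533)  (≈ 50.3289)

|AB| ∈ {47}
|BC| ∈ {18}
|AC| ∈ {√(2533)}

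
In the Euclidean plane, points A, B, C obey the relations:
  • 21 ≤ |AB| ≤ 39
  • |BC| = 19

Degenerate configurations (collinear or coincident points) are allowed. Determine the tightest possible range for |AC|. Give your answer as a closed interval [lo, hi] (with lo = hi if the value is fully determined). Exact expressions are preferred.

|AC| ∈ [2, 58]  (≈ [2.0000, 58.0000])

|AB| ∈ [21, 39]
|BC| ∈ {19}
|AC| ∈ [2, 58]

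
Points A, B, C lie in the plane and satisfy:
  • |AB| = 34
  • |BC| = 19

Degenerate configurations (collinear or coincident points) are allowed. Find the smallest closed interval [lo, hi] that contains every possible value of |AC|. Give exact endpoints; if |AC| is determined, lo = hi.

|AC| ∈ [15, 53]  (≈ [15.0000, 53.0000])

|AB| ∈ {34}
|BC| ∈ {19}
|AC| ∈ [15, 53]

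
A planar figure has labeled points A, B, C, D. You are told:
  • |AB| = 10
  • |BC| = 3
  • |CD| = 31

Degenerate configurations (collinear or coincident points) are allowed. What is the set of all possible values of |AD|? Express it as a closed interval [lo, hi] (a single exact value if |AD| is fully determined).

|AD| ∈ [18, 44]  (≈ [18.0000, 44.0000])

|AB| ∈ {10}
|BC| ∈ {3}
|CD| ∈ {31}
|AC| ∈ [7, 13]
|BD| ∈ [28, 34]
|AD| ∈ [18, 44]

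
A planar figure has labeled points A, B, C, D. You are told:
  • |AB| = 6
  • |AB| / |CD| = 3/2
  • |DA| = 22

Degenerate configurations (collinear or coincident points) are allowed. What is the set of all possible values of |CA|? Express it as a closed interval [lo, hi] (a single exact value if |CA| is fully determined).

|CA| ∈ [18, 26]  (≈ [18.0000, 26.0000])

|AB| ∈ {6}
|AD| ∈ {22}
|CD| ∈ {4}
|BD| ∈ [16, 28]
|AC| ∈ [18, 26]
|BC| ∈ [12, 32]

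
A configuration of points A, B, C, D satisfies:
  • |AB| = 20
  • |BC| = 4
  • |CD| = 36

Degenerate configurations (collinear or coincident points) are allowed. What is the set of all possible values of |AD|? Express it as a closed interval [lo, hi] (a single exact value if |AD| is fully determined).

|AD| ∈ [12, 60]  (≈ [12.0000, 60.0000])

|AB| ∈ {20}
|BC| ∈ {4}
|CD| ∈ {36}
|AC| ∈ [16, 24]
|BD| ∈ [32, 40]
|AD| ∈ [12, 60]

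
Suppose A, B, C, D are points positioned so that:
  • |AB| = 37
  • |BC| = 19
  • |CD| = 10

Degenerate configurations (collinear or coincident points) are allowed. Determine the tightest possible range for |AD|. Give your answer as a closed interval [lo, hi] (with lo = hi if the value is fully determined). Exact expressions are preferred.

|AB| ∈ {37}
|BC| ∈ {19}
|CD| ∈ {10}
|AC| ∈ [18, 56]
|BD| ∈ [9, 29]
|AD| ∈ [8, 66]

|AD| ∈ [8, 66]  (≈ [8.0000, 66.0000])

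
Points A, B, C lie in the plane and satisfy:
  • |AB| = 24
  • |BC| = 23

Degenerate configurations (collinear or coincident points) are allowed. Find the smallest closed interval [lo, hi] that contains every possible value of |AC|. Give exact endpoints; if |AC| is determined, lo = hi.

|AC| ∈ [1, 47]  (≈ [1.0000, 47.0000])

|AB| ∈ {24}
|BC| ∈ {23}
|AC| ∈ [1, 47]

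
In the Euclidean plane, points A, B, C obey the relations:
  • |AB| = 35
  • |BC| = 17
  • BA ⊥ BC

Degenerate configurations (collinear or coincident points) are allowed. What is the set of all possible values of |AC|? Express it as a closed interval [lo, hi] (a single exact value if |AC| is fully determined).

|AC| = √(1514)  (≈ 38.9102)

|AB| ∈ {35}
|BC| ∈ {17}
|AC| ∈ {√(1514)}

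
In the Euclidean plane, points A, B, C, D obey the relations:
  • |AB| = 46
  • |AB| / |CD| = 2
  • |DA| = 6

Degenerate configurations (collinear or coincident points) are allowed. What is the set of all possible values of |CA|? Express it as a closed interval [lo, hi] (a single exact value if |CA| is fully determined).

|CA| ∈ [17, 29]  (≈ [17.0000, 29.0000])

|AB| ∈ {46}
|AD| ∈ {6}
|CD| ∈ {23}
|BD| ∈ [40, 52]
|AC| ∈ [17, 29]
|BC| ∈ [17, 75]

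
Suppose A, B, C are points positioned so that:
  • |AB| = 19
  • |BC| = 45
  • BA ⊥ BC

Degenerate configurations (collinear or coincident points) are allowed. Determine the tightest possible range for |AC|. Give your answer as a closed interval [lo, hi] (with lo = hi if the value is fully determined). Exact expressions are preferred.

|AC| = √(2386)  (≈ 48.8467)

|AB| ∈ {19}
|BC| ∈ {45}
|AC| ∈ {√(2386)}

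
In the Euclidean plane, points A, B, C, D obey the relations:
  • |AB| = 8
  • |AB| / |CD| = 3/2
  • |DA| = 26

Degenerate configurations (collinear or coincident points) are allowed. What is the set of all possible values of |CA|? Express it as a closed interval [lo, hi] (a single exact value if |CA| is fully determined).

|CA| ∈ [62/3, 94/3]  (≈ [20.6667, 31.3333])

|AB| ∈ {8}
|AD| ∈ {26}
|CD| ∈ {16/3}
|BD| ∈ [18, 34]
|AC| ∈ [62/3, 94/3]
|BC| ∈ [38/3, 118/3]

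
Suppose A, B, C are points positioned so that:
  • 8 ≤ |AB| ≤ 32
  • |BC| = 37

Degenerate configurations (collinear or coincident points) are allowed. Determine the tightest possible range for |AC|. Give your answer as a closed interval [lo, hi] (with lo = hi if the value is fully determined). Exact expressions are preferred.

|AC| ∈ [5, 69]  (≈ [5.0000, 69.0000])

|AB| ∈ [8, 32]
|BC| ∈ {37}
|AC| ∈ [5, 69]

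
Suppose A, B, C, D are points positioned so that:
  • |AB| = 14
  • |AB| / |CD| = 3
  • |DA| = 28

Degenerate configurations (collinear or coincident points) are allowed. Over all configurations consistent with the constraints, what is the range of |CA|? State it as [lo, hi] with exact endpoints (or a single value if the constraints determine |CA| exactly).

|CA| ∈ [70/3, 98/3]  (≈ [23.3333, 32.6667])

|AB| ∈ {14}
|AD| ∈ {28}
|CD| ∈ {14/3}
|BD| ∈ [14, 42]
|AC| ∈ [70/3, 98/3]
|BC| ∈ [28/3, 140/3]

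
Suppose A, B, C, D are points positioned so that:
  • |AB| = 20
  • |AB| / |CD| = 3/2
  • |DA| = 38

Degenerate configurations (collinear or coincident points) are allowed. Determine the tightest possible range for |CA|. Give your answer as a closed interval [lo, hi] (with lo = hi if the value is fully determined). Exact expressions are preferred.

|CA| ∈ [74/3, 154/3]  (≈ [24.6667, 51.3333])

|AB| ∈ {20}
|AD| ∈ {38}
|CD| ∈ {40/3}
|BD| ∈ [18, 58]
|AC| ∈ [74/3, 154/3]
|BC| ∈ [14/3, 214/3]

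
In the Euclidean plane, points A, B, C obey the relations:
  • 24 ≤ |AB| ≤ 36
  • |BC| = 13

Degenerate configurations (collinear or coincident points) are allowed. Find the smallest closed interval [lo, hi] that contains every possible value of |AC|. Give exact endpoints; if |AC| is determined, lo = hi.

|AC| ∈ [11, 49]  (≈ [11.0000, 49.0000])

|AB| ∈ [24, 36]
|BC| ∈ {13}
|AC| ∈ [11, 49]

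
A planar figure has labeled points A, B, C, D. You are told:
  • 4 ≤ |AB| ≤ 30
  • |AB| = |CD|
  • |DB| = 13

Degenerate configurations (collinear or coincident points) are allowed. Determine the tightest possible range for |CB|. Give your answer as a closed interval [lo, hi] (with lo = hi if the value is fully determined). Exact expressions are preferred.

|CB| ∈ [0, 43]  (≈ [0.0000, 43.0000])

|AB| ∈ [4, 30]
|BD| ∈ {13}
|CD| ∈ [4, 30]
|AD| ∈ [0, 43]
|BC| ∈ [0, 43]
|AC| ∈ [0, 73]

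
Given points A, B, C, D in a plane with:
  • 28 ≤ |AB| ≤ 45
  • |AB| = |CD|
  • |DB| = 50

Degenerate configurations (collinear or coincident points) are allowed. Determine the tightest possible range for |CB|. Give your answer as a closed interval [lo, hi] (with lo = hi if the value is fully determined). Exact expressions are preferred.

|CB| ∈ [5, 95]  (≈ [5.0000, 95.0000])

|AB| ∈ [28, 45]
|BD| ∈ {50}
|CD| ∈ [28, 45]
|AD| ∈ [5, 95]
|BC| ∈ [5, 95]
|AC| ∈ [0, 140]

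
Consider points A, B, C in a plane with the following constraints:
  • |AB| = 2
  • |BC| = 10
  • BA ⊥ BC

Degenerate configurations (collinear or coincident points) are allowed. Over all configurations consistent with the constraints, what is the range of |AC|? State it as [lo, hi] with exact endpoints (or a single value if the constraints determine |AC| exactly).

|AB| ∈ {2}
|BC| ∈ {10}
|AC| ∈ {2·√(26)}

|AC| = 2·√(26)  (≈ 10.1980)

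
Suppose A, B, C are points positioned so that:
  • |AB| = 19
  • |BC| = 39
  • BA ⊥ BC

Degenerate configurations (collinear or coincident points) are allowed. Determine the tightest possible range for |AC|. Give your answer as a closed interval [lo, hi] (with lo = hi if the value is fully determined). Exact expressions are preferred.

|AB| ∈ {19}
|BC| ∈ {39}
|AC| ∈ {√(1882)}

|AC| = √(1882)  (≈ 43.3820)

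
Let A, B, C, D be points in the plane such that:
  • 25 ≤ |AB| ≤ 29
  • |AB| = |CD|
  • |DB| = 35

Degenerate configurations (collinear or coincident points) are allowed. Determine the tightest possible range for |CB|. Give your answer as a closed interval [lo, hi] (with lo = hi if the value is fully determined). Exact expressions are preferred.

|CB| ∈ [6, 64]  (≈ [6.0000, 64.0000])

|AB| ∈ [25, 29]
|BD| ∈ {35}
|CD| ∈ [25, 29]
|AD| ∈ [6, 64]
|BC| ∈ [6, 64]
|AC| ∈ [0, 93]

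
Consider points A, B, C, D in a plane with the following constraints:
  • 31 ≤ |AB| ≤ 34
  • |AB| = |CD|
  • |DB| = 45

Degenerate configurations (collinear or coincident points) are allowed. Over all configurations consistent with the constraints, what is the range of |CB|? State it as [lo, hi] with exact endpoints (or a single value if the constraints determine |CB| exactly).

|AB| ∈ [31, 34]
|BD| ∈ {45}
|CD| ∈ [31, 34]
|AD| ∈ [11, 79]
|BC| ∈ [11, 79]
|AC| ∈ [0, 113]

|CB| ∈ [11, 79]  (≈ [11.0000, 79.0000])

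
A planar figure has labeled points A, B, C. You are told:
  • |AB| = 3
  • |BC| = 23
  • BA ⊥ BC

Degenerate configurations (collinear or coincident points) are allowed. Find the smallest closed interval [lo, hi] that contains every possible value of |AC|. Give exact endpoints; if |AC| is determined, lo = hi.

|AB| ∈ {3}
|BC| ∈ {23}
|AC| ∈ {√(538)}

|AC| = √(538)  (≈ 23.1948)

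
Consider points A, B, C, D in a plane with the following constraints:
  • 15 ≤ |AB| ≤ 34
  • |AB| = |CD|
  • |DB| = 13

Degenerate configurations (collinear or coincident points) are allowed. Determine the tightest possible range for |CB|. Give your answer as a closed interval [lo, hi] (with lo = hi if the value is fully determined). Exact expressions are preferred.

|AB| ∈ [15, 34]
|BD| ∈ {13}
|CD| ∈ [15, 34]
|AD| ∈ [2, 47]
|BC| ∈ [2, 47]
|AC| ∈ [0, 81]

|CB| ∈ [2, 47]  (≈ [2.0000, 47.0000])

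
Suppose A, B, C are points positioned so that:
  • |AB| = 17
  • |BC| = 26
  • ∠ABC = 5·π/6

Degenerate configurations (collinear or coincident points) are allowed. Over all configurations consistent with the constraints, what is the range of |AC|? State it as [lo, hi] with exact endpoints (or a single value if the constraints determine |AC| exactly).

|AC| = √(442·√(3) + 965)  (≈ 41.6001)

|AB| ∈ {17}
|BC| ∈ {26}
|AC| ∈ {√(442·√(3) + 965)}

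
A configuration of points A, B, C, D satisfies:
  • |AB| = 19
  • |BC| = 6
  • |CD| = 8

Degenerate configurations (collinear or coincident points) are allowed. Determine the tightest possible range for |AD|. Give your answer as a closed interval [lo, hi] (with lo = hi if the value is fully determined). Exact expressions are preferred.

|AB| ∈ {19}
|BC| ∈ {6}
|CD| ∈ {8}
|AC| ∈ [13, 25]
|BD| ∈ [2, 14]
|AD| ∈ [5, 33]

|AD| ∈ [5, 33]  (≈ [5.0000, 33.0000])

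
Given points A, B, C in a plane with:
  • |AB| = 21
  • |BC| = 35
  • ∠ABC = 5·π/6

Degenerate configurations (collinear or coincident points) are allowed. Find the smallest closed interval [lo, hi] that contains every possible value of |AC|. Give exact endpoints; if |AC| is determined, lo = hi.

|AB| ∈ {21}
|BC| ∈ {35}
|AC| ∈ {7·√(15·√(3) + 34)}

|AC| = 7·√(15·√(3) + 34)  (≈ 54.2131)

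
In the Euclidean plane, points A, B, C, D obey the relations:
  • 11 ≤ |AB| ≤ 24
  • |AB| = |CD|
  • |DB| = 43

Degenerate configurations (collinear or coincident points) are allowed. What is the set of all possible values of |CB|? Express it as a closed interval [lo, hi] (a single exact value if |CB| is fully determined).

|CB| ∈ [19, 67]  (≈ [19.0000, 67.0000])

|AB| ∈ [11, 24]
|BD| ∈ {43}
|CD| ∈ [11, 24]
|AD| ∈ [19, 67]
|BC| ∈ [19, 67]
|AC| ∈ [0, 91]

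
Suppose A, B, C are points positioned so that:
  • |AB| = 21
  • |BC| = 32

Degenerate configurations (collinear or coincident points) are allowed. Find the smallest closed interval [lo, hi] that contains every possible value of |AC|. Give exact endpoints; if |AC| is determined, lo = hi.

|AB| ∈ {21}
|BC| ∈ {32}
|AC| ∈ [11, 53]

|AC| ∈ [11, 53]  (≈ [11.0000, 53.0000])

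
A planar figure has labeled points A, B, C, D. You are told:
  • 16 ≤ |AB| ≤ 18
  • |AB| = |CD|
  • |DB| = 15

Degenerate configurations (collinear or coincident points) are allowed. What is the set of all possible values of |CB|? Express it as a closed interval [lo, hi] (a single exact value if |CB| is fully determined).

|AB| ∈ [16, 18]
|BD| ∈ {15}
|CD| ∈ [16, 18]
|AD| ∈ [1, 33]
|BC| ∈ [1, 33]
|AC| ∈ [0, 51]

|CB| ∈ [1, 33]  (≈ [1.0000, 33.0000])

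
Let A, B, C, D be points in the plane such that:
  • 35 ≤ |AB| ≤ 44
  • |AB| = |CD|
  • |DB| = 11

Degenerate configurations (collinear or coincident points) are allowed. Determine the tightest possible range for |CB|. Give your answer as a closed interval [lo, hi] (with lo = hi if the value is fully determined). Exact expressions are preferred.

|AB| ∈ [35, 44]
|BD| ∈ {11}
|CD| ∈ [35, 44]
|AD| ∈ [24, 55]
|BC| ∈ [24, 55]
|AC| ∈ [0, 99]

|CB| ∈ [24, 55]  (≈ [24.0000, 55.0000])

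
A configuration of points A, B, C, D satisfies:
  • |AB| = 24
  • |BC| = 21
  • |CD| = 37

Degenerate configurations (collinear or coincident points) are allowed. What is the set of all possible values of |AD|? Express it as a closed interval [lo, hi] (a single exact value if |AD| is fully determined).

|AB| ∈ {24}
|BC| ∈ {21}
|CD| ∈ {37}
|AC| ∈ [3, 45]
|BD| ∈ [16, 58]
|AD| ∈ [0, 82]

|AD| ∈ [0, 82]  (≈ [0.0000, 82.0000])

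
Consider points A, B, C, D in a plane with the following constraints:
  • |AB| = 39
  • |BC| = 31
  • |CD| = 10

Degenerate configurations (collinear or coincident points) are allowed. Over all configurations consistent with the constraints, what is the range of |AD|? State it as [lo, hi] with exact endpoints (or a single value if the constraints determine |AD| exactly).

|AB| ∈ {39}
|BC| ∈ {31}
|CD| ∈ {10}
|AC| ∈ [8, 70]
|BD| ∈ [21, 41]
|AD| ∈ [0, 80]

|AD| ∈ [0, 80]  (≈ [0.0000, 80.0000])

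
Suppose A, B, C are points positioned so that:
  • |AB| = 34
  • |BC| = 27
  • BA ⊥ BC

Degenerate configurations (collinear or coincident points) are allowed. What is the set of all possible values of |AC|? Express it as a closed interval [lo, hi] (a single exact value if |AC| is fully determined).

|AC| = √(1885)  (≈ 43.4166)

|AB| ∈ {34}
|BC| ∈ {27}
|AC| ∈ {√(1885)}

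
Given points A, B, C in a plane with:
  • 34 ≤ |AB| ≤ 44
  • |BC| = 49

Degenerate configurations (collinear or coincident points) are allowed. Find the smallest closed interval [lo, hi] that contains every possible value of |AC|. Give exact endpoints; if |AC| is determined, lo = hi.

|AB| ∈ [34, 44]
|BC| ∈ {49}
|AC| ∈ [5, 93]

|AC| ∈ [5, 93]  (≈ [5.0000, 93.0000])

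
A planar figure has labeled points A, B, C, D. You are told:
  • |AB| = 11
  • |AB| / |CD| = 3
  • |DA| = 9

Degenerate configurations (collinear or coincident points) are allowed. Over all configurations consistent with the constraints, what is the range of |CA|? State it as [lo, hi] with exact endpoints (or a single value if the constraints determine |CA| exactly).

|AB| ∈ {11}
|AD| ∈ {9}
|CD| ∈ {11/3}
|BD| ∈ [2, 20]
|AC| ∈ [16/3, 38/3]
|BC| ∈ [0, 71/3]

|CA| ∈ [16/3, 38/3]  (≈ [5.3333, 12.6667])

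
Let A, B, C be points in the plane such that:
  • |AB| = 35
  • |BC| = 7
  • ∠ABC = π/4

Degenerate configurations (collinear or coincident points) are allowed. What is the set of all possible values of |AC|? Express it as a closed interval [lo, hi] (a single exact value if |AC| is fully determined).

|AB| ∈ {35}
|BC| ∈ {7}
|AC| ∈ {7·√(26 - 5·√(2))}

|AC| = 7·√(26 - 5·√(2))  (≈ 30.4552)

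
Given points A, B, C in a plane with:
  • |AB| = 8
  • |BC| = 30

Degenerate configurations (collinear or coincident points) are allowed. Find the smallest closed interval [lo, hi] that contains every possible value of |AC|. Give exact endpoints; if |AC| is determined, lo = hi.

|AB| ∈ {8}
|BC| ∈ {30}
|AC| ∈ [22, 38]

|AC| ∈ [22, 38]  (≈ [22.0000, 38.0000])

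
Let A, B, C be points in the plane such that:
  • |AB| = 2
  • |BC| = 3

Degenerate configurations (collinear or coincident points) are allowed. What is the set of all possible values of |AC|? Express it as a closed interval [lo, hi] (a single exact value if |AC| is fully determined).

|AB| ∈ {2}
|BC| ∈ {3}
|AC| ∈ [1, 5]

|AC| ∈ [1, 5]  (≈ [1.0000, 5.0000])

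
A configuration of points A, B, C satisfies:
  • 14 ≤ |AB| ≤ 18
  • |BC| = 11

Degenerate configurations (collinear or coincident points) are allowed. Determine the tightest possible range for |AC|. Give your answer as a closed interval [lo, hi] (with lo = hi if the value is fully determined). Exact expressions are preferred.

|AC| ∈ [3, 29]  (≈ [3.0000, 29.0000])

|AB| ∈ [14, 18]
|BC| ∈ {11}
|AC| ∈ [3, 29]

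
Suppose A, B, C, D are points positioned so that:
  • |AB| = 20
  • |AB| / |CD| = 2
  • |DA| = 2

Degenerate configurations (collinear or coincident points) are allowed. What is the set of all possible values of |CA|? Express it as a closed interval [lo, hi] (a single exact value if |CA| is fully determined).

|CA| ∈ [8, 12]  (≈ [8.0000, 12.0000])

|AB| ∈ {20}
|AD| ∈ {2}
|CD| ∈ {10}
|BD| ∈ [18, 22]
|AC| ∈ [8, 12]
|BC| ∈ [8, 32]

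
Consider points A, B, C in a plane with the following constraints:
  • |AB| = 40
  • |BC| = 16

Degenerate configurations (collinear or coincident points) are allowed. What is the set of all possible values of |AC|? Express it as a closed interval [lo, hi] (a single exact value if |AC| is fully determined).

|AC| ∈ [24, 56]  (≈ [24.0000, 56.0000])

|AB| ∈ {40}
|BC| ∈ {16}
|AC| ∈ [24, 56]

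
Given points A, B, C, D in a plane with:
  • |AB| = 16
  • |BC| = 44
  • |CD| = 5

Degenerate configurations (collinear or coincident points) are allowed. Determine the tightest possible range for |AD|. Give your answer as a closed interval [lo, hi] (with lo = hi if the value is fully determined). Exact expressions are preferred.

|AB| ∈ {16}
|BC| ∈ {44}
|CD| ∈ {5}
|AC| ∈ [28, 60]
|BD| ∈ [39, 49]
|AD| ∈ [23, 65]

|AD| ∈ [23, 65]  (≈ [23.0000, 65.0000])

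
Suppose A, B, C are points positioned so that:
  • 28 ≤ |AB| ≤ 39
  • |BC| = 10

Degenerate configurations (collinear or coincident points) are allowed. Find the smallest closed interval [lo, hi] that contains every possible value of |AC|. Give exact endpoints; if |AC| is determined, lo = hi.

|AB| ∈ [28, 39]
|BC| ∈ {10}
|AC| ∈ [18, 49]

|AC| ∈ [18, 49]  (≈ [18.0000, 49.0000])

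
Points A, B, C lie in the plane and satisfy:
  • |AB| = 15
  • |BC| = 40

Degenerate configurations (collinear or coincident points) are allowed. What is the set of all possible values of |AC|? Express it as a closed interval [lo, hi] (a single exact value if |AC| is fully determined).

|AB| ∈ {15}
|BC| ∈ {40}
|AC| ∈ [25, 55]

|AC| ∈ [25, 55]  (≈ [25.0000, 55.0000])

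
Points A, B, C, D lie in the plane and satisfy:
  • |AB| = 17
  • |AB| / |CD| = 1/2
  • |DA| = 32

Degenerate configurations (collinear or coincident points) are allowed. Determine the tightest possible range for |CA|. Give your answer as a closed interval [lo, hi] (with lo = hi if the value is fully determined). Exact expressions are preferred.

|AB| ∈ {17}
|AD| ∈ {32}
|CD| ∈ {34}
|BD| ∈ [15, 49]
|AC| ∈ [2, 66]
|BC| ∈ [0, 83]

|CA| ∈ [2, 66]  (≈ [2.0000, 66.0000])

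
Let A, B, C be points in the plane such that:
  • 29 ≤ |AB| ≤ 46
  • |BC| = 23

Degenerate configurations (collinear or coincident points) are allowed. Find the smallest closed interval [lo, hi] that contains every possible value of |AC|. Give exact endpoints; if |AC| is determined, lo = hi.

|AC| ∈ [6, 69]  (≈ [6.0000, 69.0000])

|AB| ∈ [29, 46]
|BC| ∈ {23}
|AC| ∈ [6, 69]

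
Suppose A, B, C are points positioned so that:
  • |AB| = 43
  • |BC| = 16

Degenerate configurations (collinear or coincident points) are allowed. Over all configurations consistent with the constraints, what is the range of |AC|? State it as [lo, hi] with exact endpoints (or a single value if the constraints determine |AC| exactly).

|AC| ∈ [27, 59]  (≈ [27.0000, 59.0000])

|AB| ∈ {43}
|BC| ∈ {16}
|AC| ∈ [27, 59]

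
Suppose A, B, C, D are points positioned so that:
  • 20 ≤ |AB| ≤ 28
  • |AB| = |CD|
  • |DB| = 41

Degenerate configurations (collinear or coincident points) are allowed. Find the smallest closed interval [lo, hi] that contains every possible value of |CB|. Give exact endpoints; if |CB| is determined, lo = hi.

|CB| ∈ [13, 69]  (≈ [13.0000, 69.0000])

|AB| ∈ [20, 28]
|BD| ∈ {41}
|CD| ∈ [20, 28]
|AD| ∈ [13, 69]
|BC| ∈ [13, 69]
|AC| ∈ [0, 97]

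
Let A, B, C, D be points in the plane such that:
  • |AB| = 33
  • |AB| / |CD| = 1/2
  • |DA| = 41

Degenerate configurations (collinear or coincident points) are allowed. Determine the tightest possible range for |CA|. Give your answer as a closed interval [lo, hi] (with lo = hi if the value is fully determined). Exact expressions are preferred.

|CA| ∈ [25, 107]  (≈ [25.0000, 107.0000])

|AB| ∈ {33}
|AD| ∈ {41}
|CD| ∈ {66}
|BD| ∈ [8, 74]
|AC| ∈ [25, 107]
|BC| ∈ [0, 140]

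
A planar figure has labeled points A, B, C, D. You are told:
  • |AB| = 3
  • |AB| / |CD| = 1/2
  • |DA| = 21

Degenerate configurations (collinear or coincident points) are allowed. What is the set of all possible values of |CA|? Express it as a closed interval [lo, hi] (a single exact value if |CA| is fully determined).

|CA| ∈ [15, 27]  (≈ [15.0000, 27.0000])

|AB| ∈ {3}
|AD| ∈ {21}
|CD| ∈ {6}
|BD| ∈ [18, 24]
|AC| ∈ [15, 27]
|BC| ∈ [12, 30]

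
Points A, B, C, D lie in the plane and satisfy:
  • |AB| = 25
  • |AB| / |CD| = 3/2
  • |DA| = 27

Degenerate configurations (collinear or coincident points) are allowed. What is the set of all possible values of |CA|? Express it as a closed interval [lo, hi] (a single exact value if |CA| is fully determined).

|CA| ∈ [31/3, 131/3]  (≈ [10.3333, 43.6667])

|AB| ∈ {25}
|AD| ∈ {27}
|CD| ∈ {50/3}
|BD| ∈ [2, 52]
|AC| ∈ [31/3, 131/3]
|BC| ∈ [0, 206/3]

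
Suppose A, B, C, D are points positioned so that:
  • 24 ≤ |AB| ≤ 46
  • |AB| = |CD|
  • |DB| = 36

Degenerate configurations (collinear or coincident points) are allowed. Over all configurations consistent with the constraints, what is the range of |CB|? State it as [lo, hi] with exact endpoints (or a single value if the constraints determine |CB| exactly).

|CB| ∈ [0, 82]  (≈ [0.0000, 82.0000])

|AB| ∈ [24, 46]
|BD| ∈ {36}
|CD| ∈ [24, 46]
|AD| ∈ [0, 82]
|BC| ∈ [0, 82]
|AC| ∈ [0, 128]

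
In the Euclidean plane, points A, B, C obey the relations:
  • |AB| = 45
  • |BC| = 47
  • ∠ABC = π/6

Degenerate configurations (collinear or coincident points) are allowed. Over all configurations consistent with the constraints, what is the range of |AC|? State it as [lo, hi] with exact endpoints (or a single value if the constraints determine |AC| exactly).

|AC| = √(4234 - 2115·√(3))  (≈ 23.8896)

|AB| ∈ {45}
|BC| ∈ {47}
|AC| ∈ {√(4234 - 2115·√(3))}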